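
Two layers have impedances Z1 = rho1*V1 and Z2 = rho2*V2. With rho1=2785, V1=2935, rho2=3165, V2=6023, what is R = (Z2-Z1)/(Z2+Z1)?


Z1 = 2785 * 2935 = 8173975
Z2 = 3165 * 6023 = 19062795
R = (19062795 - 8173975) / (19062795 + 8173975) = 10888820 / 27236770 = 0.3998

0.3998


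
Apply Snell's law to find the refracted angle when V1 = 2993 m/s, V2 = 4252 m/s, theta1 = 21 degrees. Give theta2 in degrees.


sin(theta1) = sin(21 deg) = 0.358368
sin(theta2) = V2/V1 * sin(theta1) = 4252/2993 * 0.358368 = 0.509115
theta2 = arcsin(0.509115) = 30.6049 degrees

30.6049


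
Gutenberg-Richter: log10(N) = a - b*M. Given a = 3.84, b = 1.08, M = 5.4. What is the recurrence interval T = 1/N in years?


log10(N) = 3.84 - 1.08*5.4 = -1.992
N = 10^-1.992 = 0.010186
T = 1/N = 1/0.010186 = 98.1748 years

98.1748


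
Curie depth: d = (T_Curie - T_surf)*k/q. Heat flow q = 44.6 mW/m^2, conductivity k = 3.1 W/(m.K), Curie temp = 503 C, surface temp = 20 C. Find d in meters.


T_Curie - T_surf = 503 - 20 = 483 C
Convert q to W/m^2: 44.6 mW/m^2 = 0.0446 W/m^2
d = 483 * 3.1 / 0.0446 = 33571.75 m

33571.75


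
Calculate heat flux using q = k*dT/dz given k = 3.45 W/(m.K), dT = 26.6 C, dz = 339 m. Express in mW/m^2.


q = k * dT / dz * 1000
= 3.45 * 26.6 / 339 * 1000
= 0.270708 * 1000
= 270.708 mW/m^2

270.708


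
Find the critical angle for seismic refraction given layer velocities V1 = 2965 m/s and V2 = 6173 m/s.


V1/V2 = 2965/6173 = 0.480318
theta_c = arcsin(0.480318) = 28.7061 degrees

28.7061


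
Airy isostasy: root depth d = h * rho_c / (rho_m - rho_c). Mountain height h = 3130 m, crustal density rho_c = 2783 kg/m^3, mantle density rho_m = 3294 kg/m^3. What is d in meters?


rho_m - rho_c = 3294 - 2783 = 511
d = 3130 * 2783 / 511
= 8710790 / 511
= 17046.56 m

17046.56


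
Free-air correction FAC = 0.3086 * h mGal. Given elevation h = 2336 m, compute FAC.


FAC = 0.3086 * h
= 0.3086 * 2336
= 720.8896 mGal

720.8896


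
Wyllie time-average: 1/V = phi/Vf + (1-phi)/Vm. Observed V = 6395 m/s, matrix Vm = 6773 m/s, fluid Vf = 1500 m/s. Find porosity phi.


1/V - 1/Vm = 1/6395 - 1/6773 = 8.73e-06
1/Vf - 1/Vm = 1/1500 - 1/6773 = 0.00051902
phi = 8.73e-06 / 0.00051902 = 0.0168

0.0168


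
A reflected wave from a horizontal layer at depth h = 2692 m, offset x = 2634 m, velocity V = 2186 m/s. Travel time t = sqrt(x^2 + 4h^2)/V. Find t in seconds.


x^2 + 4h^2 = 2634^2 + 4*2692^2 = 6937956 + 28987456 = 35925412
sqrt(35925412) = 5993.7811
t = 5993.7811 / 2186 = 2.7419 s

2.7419


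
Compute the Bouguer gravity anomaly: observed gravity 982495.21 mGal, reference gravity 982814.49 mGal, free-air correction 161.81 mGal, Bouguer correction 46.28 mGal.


BA = g_obs - g_ref + FAC - BC
= 982495.21 - 982814.49 + 161.81 - 46.28
= -203.75 mGal

-203.75


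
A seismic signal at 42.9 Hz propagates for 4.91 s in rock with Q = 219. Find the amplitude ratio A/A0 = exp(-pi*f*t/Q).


pi*f*t/Q = pi*42.9*4.91/219 = 3.021653
A/A0 = exp(-3.021653) = 0.048721

0.048721


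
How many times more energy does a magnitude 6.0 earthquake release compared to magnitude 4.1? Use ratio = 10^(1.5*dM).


M2 - M1 = 6.0 - 4.1 = 1.9
1.5 * 1.9 = 2.85
ratio = 10^2.85 = 707.95

707.95


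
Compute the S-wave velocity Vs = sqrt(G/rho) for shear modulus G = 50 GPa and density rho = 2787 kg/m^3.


Convert G to Pa: G = 50e9 Pa
Compute G/rho = 50e9 / 2787 = 17940437.7467
Vs = sqrt(17940437.7467) = 4235.62 m/s

4235.62


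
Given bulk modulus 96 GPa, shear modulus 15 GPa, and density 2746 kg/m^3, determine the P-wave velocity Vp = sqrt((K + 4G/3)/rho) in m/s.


First compute the effective modulus:
K + 4G/3 = 96e9 + 4*15e9/3 = 116000000000.0 Pa
Then divide by density:
116000000000.0 / 2746 = 42243262.9279 Pa/(kg/m^3)
Take the square root:
Vp = sqrt(42243262.9279) = 6499.48 m/s

6499.48


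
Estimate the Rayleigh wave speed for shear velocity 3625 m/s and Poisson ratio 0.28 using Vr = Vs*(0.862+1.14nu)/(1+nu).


Numerator factor = 0.862 + 1.14*0.28 = 1.1812
Denominator = 1 + 0.28 = 1.28
Vr = 3625 * 1.1812 / 1.28 = 3345.2 m/s

3345.2


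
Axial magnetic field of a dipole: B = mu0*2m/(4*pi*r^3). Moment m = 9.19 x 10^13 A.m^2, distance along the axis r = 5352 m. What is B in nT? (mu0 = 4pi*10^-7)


m = 9.19 x 10^13 = 91900000000000 A.m^2
2m = 183800000000000 A.m^2
r^3 = 5352^3 = 153302174208
B = (4pi*10^-7) * 183800000000000 / (4*pi * 153302174208) * 1e9
= 230969891.891922 / 1926451937084.78 * 1e9
= 119893.9291 nT

119893.9291


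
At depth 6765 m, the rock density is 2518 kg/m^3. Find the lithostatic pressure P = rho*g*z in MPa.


P = rho * g * z / 1e6
= 2518 * 9.81 * 6765 / 1e6
= 167106188.7 / 1e6
= 167.1062 MPa

167.1062


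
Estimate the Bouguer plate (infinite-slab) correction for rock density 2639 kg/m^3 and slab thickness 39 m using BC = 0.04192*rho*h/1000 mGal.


BC = 0.04192 * rho * h / 1000
= 0.04192 * 2639 * 39 / 1000
= 4.3144 mGal

4.3144


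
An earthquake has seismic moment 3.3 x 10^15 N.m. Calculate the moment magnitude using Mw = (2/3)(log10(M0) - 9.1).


log10(M0) = log10(3.3 x 10^15) = 15.5185
Mw = 2/3 * (15.5185 - 9.1)
= 2/3 * 6.4185
= 4.28

4.28


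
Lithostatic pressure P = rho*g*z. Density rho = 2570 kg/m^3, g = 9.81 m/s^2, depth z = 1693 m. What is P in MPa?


P = rho * g * z / 1e6
= 2570 * 9.81 * 1693 / 1e6
= 42683408.1 / 1e6
= 42.6834 MPa

42.6834


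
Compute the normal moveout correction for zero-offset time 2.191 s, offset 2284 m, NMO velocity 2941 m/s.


x/Vnmo = 2284/2941 = 0.776607
(x/Vnmo)^2 = 0.603118
t0^2 = 4.800481
sqrt(4.800481 + 0.603118) = 2.324564
dt = 2.324564 - 2.191 = 0.133564

0.133564


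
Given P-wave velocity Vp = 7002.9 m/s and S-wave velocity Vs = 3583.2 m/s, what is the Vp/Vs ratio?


Vp/Vs = 7002.9 / 3583.2
= 1.9544

1.9544


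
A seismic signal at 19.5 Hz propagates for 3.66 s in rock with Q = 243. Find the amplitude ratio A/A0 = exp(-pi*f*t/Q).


pi*f*t/Q = pi*19.5*3.66/243 = 0.922697
A/A0 = exp(-0.922697) = 0.397446

0.397446


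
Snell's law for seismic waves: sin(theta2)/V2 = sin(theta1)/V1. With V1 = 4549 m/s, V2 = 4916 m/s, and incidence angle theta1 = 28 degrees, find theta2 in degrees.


sin(theta1) = sin(28 deg) = 0.469472
sin(theta2) = V2/V1 * sin(theta1) = 4916/4549 * 0.469472 = 0.507347
theta2 = arcsin(0.507347) = 30.4873 degrees

30.4873


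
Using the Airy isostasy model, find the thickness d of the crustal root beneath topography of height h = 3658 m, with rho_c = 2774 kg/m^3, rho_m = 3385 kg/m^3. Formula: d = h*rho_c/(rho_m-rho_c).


rho_m - rho_c = 3385 - 2774 = 611
d = 3658 * 2774 / 611
= 10147292 / 611
= 16607.68 m

16607.68


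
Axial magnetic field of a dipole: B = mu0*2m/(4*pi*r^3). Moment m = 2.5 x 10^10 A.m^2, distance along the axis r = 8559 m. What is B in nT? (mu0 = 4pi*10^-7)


m = 2.5 x 10^10 = 25000000000 A.m^2
2m = 50000000000 A.m^2
r^3 = 8559^3 = 627002220879
B = (4pi*10^-7) * 50000000000 / (4*pi * 627002220879) * 1e9
= 62831.853072 / 7879142283591.8 * 1e9
= 7.9745 nT

7.9745


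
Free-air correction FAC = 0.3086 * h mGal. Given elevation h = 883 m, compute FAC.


FAC = 0.3086 * h
= 0.3086 * 883
= 272.4938 mGal

272.4938


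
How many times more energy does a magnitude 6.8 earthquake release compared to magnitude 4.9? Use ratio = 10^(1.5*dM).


M2 - M1 = 6.8 - 4.9 = 1.9
1.5 * 1.9 = 2.85
ratio = 10^2.85 = 707.95

707.95


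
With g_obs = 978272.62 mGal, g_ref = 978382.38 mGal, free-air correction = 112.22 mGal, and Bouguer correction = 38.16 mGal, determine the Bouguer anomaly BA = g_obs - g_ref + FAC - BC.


BA = g_obs - g_ref + FAC - BC
= 978272.62 - 978382.38 + 112.22 - 38.16
= -35.7 mGal

-35.7


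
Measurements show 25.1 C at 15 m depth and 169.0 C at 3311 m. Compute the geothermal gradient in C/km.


dT = 169.0 - 25.1 = 143.9 C
dz = 3311 - 15 = 3296 m
gradient = dT/dz * 1000 = 143.9/3296 * 1000 = 43.659 C/km

43.659


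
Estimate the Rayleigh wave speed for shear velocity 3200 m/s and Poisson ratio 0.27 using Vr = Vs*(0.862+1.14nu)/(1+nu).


Numerator factor = 0.862 + 1.14*0.27 = 1.1698
Denominator = 1 + 0.27 = 1.27
Vr = 3200 * 1.1698 / 1.27 = 2947.53 m/s

2947.53


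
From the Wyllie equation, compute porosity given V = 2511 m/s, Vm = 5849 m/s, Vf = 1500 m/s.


1/V - 1/Vm = 1/2511 - 1/5849 = 0.00022728
1/Vf - 1/Vm = 1/1500 - 1/5849 = 0.0004957
phi = 0.00022728 / 0.0004957 = 0.4585

0.4585


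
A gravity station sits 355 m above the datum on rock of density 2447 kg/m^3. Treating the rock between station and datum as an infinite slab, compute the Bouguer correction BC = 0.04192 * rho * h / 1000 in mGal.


BC = 0.04192 * rho * h / 1000
= 0.04192 * 2447 * 355 / 1000
= 36.4153 mGal

36.4153


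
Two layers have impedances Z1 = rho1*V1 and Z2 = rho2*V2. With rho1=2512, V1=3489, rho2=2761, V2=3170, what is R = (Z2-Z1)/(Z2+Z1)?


Z1 = 2512 * 3489 = 8764368
Z2 = 2761 * 3170 = 8752370
R = (8752370 - 8764368) / (8752370 + 8764368) = -11998 / 17516738 = -0.0007

-7.000000e-04


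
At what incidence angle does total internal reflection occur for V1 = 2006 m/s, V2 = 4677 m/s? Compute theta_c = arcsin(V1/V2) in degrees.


V1/V2 = 2006/4677 = 0.428907
theta_c = arcsin(0.428907) = 25.3982 degrees

25.3982


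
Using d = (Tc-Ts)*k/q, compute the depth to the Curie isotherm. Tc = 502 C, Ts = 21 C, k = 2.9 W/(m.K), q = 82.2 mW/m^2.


T_Curie - T_surf = 502 - 21 = 481 C
Convert q to W/m^2: 82.2 mW/m^2 = 0.0822 W/m^2
d = 481 * 2.9 / 0.0822 = 16969.59 m

16969.59


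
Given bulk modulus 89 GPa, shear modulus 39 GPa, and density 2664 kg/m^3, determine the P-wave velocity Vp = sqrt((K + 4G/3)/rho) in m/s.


First compute the effective modulus:
K + 4G/3 = 89e9 + 4*39e9/3 = 141000000000.0 Pa
Then divide by density:
141000000000.0 / 2664 = 52927927.9279 Pa/(kg/m^3)
Take the square root:
Vp = sqrt(52927927.9279) = 7275.16 m/s

7275.16


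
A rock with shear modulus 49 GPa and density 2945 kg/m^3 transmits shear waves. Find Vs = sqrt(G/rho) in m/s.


Convert G to Pa: G = 49e9 Pa
Compute G/rho = 49e9 / 2945 = 16638370.1188
Vs = sqrt(16638370.1188) = 4079.02 m/s

4079.02


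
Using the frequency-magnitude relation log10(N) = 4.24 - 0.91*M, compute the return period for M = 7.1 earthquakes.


log10(N) = 4.24 - 0.91*7.1 = -2.221
N = 10^-2.221 = 0.006012
T = 1/N = 1/0.006012 = 166.3413 years

166.3413


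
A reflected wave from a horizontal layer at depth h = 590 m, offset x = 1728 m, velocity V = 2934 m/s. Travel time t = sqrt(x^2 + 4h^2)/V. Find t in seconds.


x^2 + 4h^2 = 1728^2 + 4*590^2 = 2985984 + 1392400 = 4378384
sqrt(4378384) = 2092.4588
t = 2092.4588 / 2934 = 0.7132 s

0.7132


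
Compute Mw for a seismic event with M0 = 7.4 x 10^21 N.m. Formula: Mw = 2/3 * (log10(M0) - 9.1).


log10(M0) = log10(7.4 x 10^21) = 21.8692
Mw = 2/3 * (21.8692 - 9.1)
= 2/3 * 12.7692
= 8.51

8.51


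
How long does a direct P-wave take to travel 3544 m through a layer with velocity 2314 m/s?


t = x / V
= 3544 / 2314
= 1.5315 s

1.5315


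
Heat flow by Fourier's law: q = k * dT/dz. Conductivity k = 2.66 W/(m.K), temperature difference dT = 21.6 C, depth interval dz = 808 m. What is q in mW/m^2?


q = k * dT / dz * 1000
= 2.66 * 21.6 / 808 * 1000
= 0.071109 * 1000
= 71.1089 mW/m^2

71.1089


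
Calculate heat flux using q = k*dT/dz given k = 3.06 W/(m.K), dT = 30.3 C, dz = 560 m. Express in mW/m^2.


q = k * dT / dz * 1000
= 3.06 * 30.3 / 560 * 1000
= 0.165568 * 1000
= 165.5679 mW/m^2

165.5679


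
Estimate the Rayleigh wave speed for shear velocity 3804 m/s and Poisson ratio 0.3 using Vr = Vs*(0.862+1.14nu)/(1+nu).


Numerator factor = 0.862 + 1.14*0.3 = 1.204
Denominator = 1 + 0.3 = 1.3
Vr = 3804 * 1.204 / 1.3 = 3523.09 m/s

3523.09


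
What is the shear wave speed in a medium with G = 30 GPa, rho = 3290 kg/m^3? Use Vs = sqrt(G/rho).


Convert G to Pa: G = 30e9 Pa
Compute G/rho = 30e9 / 3290 = 9118541.0334
Vs = sqrt(9118541.0334) = 3019.69 m/s

3019.69


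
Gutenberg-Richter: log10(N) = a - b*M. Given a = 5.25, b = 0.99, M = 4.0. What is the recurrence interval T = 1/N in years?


log10(N) = 5.25 - 0.99*4.0 = 1.29
N = 10^1.29 = 19.498446
T = 1/N = 1/19.498446 = 0.0513 years

0.0513


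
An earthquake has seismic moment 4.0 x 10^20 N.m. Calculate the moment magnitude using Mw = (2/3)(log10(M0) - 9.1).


log10(M0) = log10(4.0 x 10^20) = 20.6021
Mw = 2/3 * (20.6021 - 9.1)
= 2/3 * 11.5021
= 7.67

7.67


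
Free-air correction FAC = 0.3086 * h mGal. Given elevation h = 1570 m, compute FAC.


FAC = 0.3086 * h
= 0.3086 * 1570
= 484.502 mGal

484.502


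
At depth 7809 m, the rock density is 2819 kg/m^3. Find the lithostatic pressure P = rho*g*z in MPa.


P = rho * g * z / 1e6
= 2819 * 9.81 * 7809 / 1e6
= 215953131.51 / 1e6
= 215.9531 MPa

215.9531


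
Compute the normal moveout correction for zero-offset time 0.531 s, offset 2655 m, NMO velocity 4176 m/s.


x/Vnmo = 2655/4176 = 0.635776
(x/Vnmo)^2 = 0.404211
t0^2 = 0.281961
sqrt(0.281961 + 0.404211) = 0.828355
dt = 0.828355 - 0.531 = 0.297355

0.297355


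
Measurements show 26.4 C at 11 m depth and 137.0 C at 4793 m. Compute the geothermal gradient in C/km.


dT = 137.0 - 26.4 = 110.6 C
dz = 4793 - 11 = 4782 m
gradient = dT/dz * 1000 = 110.6/4782 * 1000 = 23.1284 C/km

23.1284


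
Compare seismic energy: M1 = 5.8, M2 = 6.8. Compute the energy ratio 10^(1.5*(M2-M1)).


M2 - M1 = 6.8 - 5.8 = 1.0
1.5 * 1.0 = 1.5
ratio = 10^1.5 = 31.62

31.62


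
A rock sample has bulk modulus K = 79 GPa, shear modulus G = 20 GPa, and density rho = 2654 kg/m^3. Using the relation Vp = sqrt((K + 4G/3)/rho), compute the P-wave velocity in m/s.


First compute the effective modulus:
K + 4G/3 = 79e9 + 4*20e9/3 = 105666666666.67 Pa
Then divide by density:
105666666666.67 / 2654 = 39814117.056 Pa/(kg/m^3)
Take the square root:
Vp = sqrt(39814117.056) = 6309.84 m/s

6309.84


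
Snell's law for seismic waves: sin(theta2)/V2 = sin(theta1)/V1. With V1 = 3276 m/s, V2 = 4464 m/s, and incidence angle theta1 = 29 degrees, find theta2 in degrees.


sin(theta1) = sin(29 deg) = 0.48481
sin(theta2) = V2/V1 * sin(theta1) = 4464/3276 * 0.48481 = 0.66062
theta2 = arcsin(0.66062) = 41.3472 degrees

41.3472


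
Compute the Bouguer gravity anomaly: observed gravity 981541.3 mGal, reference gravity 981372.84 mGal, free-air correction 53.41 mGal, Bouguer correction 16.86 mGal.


BA = g_obs - g_ref + FAC - BC
= 981541.3 - 981372.84 + 53.41 - 16.86
= 205.01 mGal

205.01


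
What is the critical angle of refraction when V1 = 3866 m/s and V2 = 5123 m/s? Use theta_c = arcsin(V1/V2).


V1/V2 = 3866/5123 = 0.754636
theta_c = arcsin(0.754636) = 48.9936 degrees

48.9936


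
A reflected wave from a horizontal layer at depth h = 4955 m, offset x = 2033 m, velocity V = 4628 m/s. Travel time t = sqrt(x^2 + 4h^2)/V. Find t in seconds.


x^2 + 4h^2 = 2033^2 + 4*4955^2 = 4133089 + 98208100 = 102341189
sqrt(102341189) = 10116.3822
t = 10116.3822 / 4628 = 2.1859 s

2.1859


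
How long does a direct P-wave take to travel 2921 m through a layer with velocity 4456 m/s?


t = x / V
= 2921 / 4456
= 0.6555 s

0.6555


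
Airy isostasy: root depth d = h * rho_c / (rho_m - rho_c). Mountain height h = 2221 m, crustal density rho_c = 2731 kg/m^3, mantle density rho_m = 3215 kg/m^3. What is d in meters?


rho_m - rho_c = 3215 - 2731 = 484
d = 2221 * 2731 / 484
= 6065551 / 484
= 12532.13 m

12532.13


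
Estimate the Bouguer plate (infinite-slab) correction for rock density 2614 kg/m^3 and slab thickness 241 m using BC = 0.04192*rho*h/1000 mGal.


BC = 0.04192 * rho * h / 1000
= 0.04192 * 2614 * 241 / 1000
= 26.4085 mGal

26.4085


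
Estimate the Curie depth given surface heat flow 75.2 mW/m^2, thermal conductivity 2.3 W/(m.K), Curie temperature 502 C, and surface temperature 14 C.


T_Curie - T_surf = 502 - 14 = 488 C
Convert q to W/m^2: 75.2 mW/m^2 = 0.0752 W/m^2
d = 488 * 2.3 / 0.0752 = 14925.53 m

14925.53


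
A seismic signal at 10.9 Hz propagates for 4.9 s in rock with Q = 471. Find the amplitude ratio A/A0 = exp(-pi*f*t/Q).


pi*f*t/Q = pi*10.9*4.9/471 = 0.356247
A/A0 = exp(-0.356247) = 0.700299

0.700299


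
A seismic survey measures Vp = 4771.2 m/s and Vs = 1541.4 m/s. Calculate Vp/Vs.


Vp/Vs = 4771.2 / 1541.4
= 3.0954

3.0954


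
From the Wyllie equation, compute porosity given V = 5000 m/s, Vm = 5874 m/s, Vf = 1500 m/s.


1/V - 1/Vm = 1/5000 - 1/5874 = 2.976e-05
1/Vf - 1/Vm = 1/1500 - 1/5874 = 0.00049642
phi = 2.976e-05 / 0.00049642 = 0.0599

0.0599


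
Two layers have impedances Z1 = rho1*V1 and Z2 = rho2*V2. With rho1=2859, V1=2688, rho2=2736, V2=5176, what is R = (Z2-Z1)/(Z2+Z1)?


Z1 = 2859 * 2688 = 7684992
Z2 = 2736 * 5176 = 14161536
R = (14161536 - 7684992) / (14161536 + 7684992) = 6476544 / 21846528 = 0.2965

0.2965


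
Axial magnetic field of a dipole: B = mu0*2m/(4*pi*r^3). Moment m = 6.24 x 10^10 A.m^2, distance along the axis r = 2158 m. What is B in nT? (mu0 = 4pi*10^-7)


m = 6.24 x 10^10 = 62400000000 A.m^2
2m = 124800000000 A.m^2
r^3 = 2158^3 = 10049728312
B = (4pi*10^-7) * 124800000000 / (4*pi * 10049728312) * 1e9
= 156828.305267 / 126288610542.21 * 1e9
= 1241.8246 nT

1241.8246


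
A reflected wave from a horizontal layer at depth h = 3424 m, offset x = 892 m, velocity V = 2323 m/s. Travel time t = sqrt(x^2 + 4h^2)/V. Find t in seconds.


x^2 + 4h^2 = 892^2 + 4*3424^2 = 795664 + 46895104 = 47690768
sqrt(47690768) = 6905.8503
t = 6905.8503 / 2323 = 2.9728 s

2.9728


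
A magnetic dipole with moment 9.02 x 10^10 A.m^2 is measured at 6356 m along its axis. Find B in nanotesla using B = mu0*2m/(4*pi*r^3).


m = 9.02 x 10^10 = 90200000000 A.m^2
2m = 180400000000 A.m^2
r^3 = 6356^3 = 256774366016
B = (4pi*10^-7) * 180400000000 / (4*pi * 256774366016) * 1e9
= 226697.325883 / 3226721847624.17 * 1e9
= 70.2562 nT

70.2562


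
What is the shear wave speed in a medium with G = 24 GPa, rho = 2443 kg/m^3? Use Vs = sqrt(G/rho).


Convert G to Pa: G = 24e9 Pa
Compute G/rho = 24e9 / 2443 = 9823986.9014
Vs = sqrt(9823986.9014) = 3134.32 m/s

3134.32


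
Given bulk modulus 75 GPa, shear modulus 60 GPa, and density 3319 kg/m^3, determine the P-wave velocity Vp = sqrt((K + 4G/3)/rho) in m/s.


First compute the effective modulus:
K + 4G/3 = 75e9 + 4*60e9/3 = 155000000000.0 Pa
Then divide by density:
155000000000.0 / 3319 = 46700813.498 Pa/(kg/m^3)
Take the square root:
Vp = sqrt(46700813.498) = 6833.8 m/s

6833.8


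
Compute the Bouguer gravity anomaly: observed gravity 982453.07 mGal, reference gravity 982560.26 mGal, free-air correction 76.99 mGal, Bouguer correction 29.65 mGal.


BA = g_obs - g_ref + FAC - BC
= 982453.07 - 982560.26 + 76.99 - 29.65
= -59.85 mGal

-59.85


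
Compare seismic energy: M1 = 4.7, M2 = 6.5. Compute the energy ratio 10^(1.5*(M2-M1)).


M2 - M1 = 6.5 - 4.7 = 1.8
1.5 * 1.8 = 2.7
ratio = 10^2.7 = 501.19

501.19


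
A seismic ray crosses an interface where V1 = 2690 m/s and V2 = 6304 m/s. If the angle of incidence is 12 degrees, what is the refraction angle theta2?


sin(theta1) = sin(12 deg) = 0.207912
sin(theta2) = V2/V1 * sin(theta1) = 6304/2690 * 0.207912 = 0.48724
theta2 = arcsin(0.48724) = 29.1593 degrees

29.1593


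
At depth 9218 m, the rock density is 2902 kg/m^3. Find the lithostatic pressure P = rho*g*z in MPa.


P = rho * g * z / 1e6
= 2902 * 9.81 * 9218 / 1e6
= 262423739.16 / 1e6
= 262.4237 MPa

262.4237


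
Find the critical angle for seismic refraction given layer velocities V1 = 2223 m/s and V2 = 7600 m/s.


V1/V2 = 2223/7600 = 0.2925
theta_c = arcsin(0.2925) = 17.0077 degrees

17.0077


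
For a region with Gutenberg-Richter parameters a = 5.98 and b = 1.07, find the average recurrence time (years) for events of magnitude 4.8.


log10(N) = 5.98 - 1.07*4.8 = 0.844
N = 10^0.844 = 6.982324
T = 1/N = 1/6.982324 = 0.1432 years

0.1432


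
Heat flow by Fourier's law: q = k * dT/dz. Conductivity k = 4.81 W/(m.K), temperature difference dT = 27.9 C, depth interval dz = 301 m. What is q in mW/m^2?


q = k * dT / dz * 1000
= 4.81 * 27.9 / 301 * 1000
= 0.445844 * 1000
= 445.8439 mW/m^2

445.8439


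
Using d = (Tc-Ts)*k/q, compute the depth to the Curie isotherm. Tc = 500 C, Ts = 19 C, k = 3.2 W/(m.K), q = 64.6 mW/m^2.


T_Curie - T_surf = 500 - 19 = 481 C
Convert q to W/m^2: 64.6 mW/m^2 = 0.0646 W/m^2
d = 481 * 3.2 / 0.0646 = 23826.63 m

23826.63


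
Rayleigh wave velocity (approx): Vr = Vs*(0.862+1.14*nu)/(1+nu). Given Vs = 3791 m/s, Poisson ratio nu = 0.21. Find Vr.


Numerator factor = 0.862 + 1.14*0.21 = 1.1014
Denominator = 1 + 0.21 = 1.21
Vr = 3791 * 1.1014 / 1.21 = 3450.75 m/s

3450.75


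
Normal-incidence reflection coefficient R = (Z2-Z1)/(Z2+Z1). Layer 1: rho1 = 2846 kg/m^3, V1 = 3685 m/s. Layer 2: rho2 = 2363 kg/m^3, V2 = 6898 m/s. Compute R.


Z1 = 2846 * 3685 = 10487510
Z2 = 2363 * 6898 = 16299974
R = (16299974 - 10487510) / (16299974 + 10487510) = 5812464 / 26787484 = 0.217

0.217


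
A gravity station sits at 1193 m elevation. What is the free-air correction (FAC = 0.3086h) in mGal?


FAC = 0.3086 * h
= 0.3086 * 1193
= 368.1598 mGal

368.1598


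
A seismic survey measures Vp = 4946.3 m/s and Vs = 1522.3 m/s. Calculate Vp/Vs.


Vp/Vs = 4946.3 / 1522.3
= 3.2492

3.2492


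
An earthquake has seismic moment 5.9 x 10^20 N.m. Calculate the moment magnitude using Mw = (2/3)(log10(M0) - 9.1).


log10(M0) = log10(5.9 x 10^20) = 20.7709
Mw = 2/3 * (20.7709 - 9.1)
= 2/3 * 11.6709
= 7.78

7.78


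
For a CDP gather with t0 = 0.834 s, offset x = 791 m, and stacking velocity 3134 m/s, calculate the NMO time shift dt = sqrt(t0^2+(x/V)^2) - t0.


x/Vnmo = 791/3134 = 0.252393
(x/Vnmo)^2 = 0.063702
t0^2 = 0.695556
sqrt(0.695556 + 0.063702) = 0.871354
dt = 0.871354 - 0.834 = 0.037354

0.037354


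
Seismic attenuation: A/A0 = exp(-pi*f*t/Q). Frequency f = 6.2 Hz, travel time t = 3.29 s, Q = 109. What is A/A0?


pi*f*t/Q = pi*6.2*3.29/109 = 0.58791
A/A0 = exp(-0.58791) = 0.555487

0.555487


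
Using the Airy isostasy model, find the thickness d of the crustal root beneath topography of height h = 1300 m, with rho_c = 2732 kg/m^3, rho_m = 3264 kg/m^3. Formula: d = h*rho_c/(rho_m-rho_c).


rho_m - rho_c = 3264 - 2732 = 532
d = 1300 * 2732 / 532
= 3551600 / 532
= 6675.94 m

6675.94


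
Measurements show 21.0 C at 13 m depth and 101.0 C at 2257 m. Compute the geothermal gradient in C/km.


dT = 101.0 - 21.0 = 80.0 C
dz = 2257 - 13 = 2244 m
gradient = dT/dz * 1000 = 80.0/2244 * 1000 = 35.6506 C/km

35.6506


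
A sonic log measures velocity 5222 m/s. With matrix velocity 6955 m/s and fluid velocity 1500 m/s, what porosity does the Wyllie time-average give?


1/V - 1/Vm = 1/5222 - 1/6955 = 4.772e-05
1/Vf - 1/Vm = 1/1500 - 1/6955 = 0.00052289
phi = 4.772e-05 / 0.00052289 = 0.0913

0.0913


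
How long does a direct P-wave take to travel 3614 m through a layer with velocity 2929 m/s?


t = x / V
= 3614 / 2929
= 1.2339 s

1.2339


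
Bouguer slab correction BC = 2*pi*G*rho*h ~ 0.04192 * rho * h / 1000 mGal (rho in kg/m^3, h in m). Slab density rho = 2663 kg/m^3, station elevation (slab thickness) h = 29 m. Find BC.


BC = 0.04192 * rho * h / 1000
= 0.04192 * 2663 * 29 / 1000
= 3.2374 mGal

3.2374


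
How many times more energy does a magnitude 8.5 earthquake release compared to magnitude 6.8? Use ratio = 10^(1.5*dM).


M2 - M1 = 8.5 - 6.8 = 1.7
1.5 * 1.7 = 2.55
ratio = 10^2.55 = 354.81

354.81


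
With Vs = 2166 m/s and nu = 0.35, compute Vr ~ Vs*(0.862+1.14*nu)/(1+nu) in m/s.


Numerator factor = 0.862 + 1.14*0.35 = 1.261
Denominator = 1 + 0.35 = 1.35
Vr = 2166 * 1.261 / 1.35 = 2023.2 m/s

2023.2


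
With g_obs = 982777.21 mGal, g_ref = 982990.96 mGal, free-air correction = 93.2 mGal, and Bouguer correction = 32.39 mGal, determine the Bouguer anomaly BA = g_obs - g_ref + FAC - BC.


BA = g_obs - g_ref + FAC - BC
= 982777.21 - 982990.96 + 93.2 - 32.39
= -152.94 mGal

-152.94


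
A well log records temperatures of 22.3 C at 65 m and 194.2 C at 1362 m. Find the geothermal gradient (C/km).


dT = 194.2 - 22.3 = 171.9 C
dz = 1362 - 65 = 1297 m
gradient = dT/dz * 1000 = 171.9/1297 * 1000 = 132.5366 C/km

132.5366


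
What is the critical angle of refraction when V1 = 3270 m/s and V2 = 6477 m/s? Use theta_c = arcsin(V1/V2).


V1/V2 = 3270/6477 = 0.504863
theta_c = arcsin(0.504863) = 30.3223 degrees

30.3223


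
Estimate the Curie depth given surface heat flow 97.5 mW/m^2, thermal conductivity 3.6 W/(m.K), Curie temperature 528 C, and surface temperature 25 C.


T_Curie - T_surf = 528 - 25 = 503 C
Convert q to W/m^2: 97.5 mW/m^2 = 0.0975 W/m^2
d = 503 * 3.6 / 0.0975 = 18572.31 m

18572.31


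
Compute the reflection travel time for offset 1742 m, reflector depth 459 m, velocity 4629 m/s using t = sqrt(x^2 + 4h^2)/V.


x^2 + 4h^2 = 1742^2 + 4*459^2 = 3034564 + 842724 = 3877288
sqrt(3877288) = 1969.083
t = 1969.083 / 4629 = 0.4254 s

0.4254


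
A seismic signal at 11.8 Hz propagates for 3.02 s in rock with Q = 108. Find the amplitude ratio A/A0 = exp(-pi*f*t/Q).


pi*f*t/Q = pi*11.8*3.02/108 = 1.036609
A/A0 = exp(-1.036609) = 0.354655

0.354655


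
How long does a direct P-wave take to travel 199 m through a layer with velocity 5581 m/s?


t = x / V
= 199 / 5581
= 0.0357 s

0.0357


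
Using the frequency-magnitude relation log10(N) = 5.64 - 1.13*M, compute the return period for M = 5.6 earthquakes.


log10(N) = 5.64 - 1.13*5.6 = -0.688
N = 10^-0.688 = 0.205116
T = 1/N = 1/0.205116 = 4.8753 years

4.8753


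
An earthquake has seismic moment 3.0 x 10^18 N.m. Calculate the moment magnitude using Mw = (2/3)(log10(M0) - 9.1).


log10(M0) = log10(3.0 x 10^18) = 18.4771
Mw = 2/3 * (18.4771 - 9.1)
= 2/3 * 9.3771
= 6.25

6.25


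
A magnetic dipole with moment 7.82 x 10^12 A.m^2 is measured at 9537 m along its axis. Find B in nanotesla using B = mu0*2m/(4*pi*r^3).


m = 7.82 x 10^12 = 7820000000000 A.m^2
2m = 15640000000000 A.m^2
r^3 = 9537^3 = 867431817153
B = (4pi*10^-7) * 15640000000000 / (4*pi * 867431817153) * 1e9
= 19653803.640858 / 10900469697031.64 * 1e9
= 1803.0236 nT

1803.0236


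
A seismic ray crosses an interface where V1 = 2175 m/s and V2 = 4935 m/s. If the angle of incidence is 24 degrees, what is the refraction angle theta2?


sin(theta1) = sin(24 deg) = 0.406737
sin(theta2) = V2/V1 * sin(theta1) = 4935/2175 * 0.406737 = 0.922871
theta2 = arcsin(0.922871) = 67.3495 degrees

67.3495


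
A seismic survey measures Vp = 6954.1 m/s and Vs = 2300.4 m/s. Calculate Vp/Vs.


Vp/Vs = 6954.1 / 2300.4
= 3.023

3.023


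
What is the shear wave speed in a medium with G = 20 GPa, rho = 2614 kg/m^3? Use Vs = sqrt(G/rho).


Convert G to Pa: G = 20e9 Pa
Compute G/rho = 20e9 / 2614 = 7651109.4109
Vs = sqrt(7651109.4109) = 2766.06 m/s

2766.06


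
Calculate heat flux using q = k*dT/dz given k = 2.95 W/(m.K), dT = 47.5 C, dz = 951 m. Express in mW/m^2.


q = k * dT / dz * 1000
= 2.95 * 47.5 / 951 * 1000
= 0.147345 * 1000
= 147.3449 mW/m^2

147.3449


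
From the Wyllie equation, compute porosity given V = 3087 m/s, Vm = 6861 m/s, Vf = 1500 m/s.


1/V - 1/Vm = 1/3087 - 1/6861 = 0.00017819
1/Vf - 1/Vm = 1/1500 - 1/6861 = 0.00052092
phi = 0.00017819 / 0.00052092 = 0.3421

0.3421


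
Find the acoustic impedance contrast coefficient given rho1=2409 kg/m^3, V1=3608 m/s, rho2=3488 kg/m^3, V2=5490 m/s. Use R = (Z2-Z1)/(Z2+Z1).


Z1 = 2409 * 3608 = 8691672
Z2 = 3488 * 5490 = 19149120
R = (19149120 - 8691672) / (19149120 + 8691672) = 10457448 / 27840792 = 0.3756

0.3756


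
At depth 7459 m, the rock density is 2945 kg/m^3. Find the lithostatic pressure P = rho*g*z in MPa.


P = rho * g * z / 1e6
= 2945 * 9.81 * 7459 / 1e6
= 215493866.55 / 1e6
= 215.4939 MPa

215.4939


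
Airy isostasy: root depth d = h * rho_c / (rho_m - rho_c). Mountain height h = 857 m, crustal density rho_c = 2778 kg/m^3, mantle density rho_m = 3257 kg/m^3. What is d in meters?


rho_m - rho_c = 3257 - 2778 = 479
d = 857 * 2778 / 479
= 2380746 / 479
= 4970.24 m

4970.24


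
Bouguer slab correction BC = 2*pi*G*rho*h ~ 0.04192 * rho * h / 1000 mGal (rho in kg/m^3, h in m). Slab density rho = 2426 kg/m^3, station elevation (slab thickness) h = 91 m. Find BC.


BC = 0.04192 * rho * h / 1000
= 0.04192 * 2426 * 91 / 1000
= 9.2545 mGal

9.2545


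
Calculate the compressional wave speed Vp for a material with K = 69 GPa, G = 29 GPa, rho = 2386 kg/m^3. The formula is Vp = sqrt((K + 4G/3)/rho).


First compute the effective modulus:
K + 4G/3 = 69e9 + 4*29e9/3 = 107666666666.67 Pa
Then divide by density:
107666666666.67 / 2386 = 45124336.4068 Pa/(kg/m^3)
Take the square root:
Vp = sqrt(45124336.4068) = 6717.47 m/s

6717.47


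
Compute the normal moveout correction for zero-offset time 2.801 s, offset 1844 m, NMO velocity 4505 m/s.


x/Vnmo = 1844/4505 = 0.409323
(x/Vnmo)^2 = 0.167545
t0^2 = 7.845601
sqrt(7.845601 + 0.167545) = 2.83075
dt = 2.83075 - 2.801 = 0.02975

0.02975


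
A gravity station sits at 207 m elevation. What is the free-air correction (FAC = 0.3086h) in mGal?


FAC = 0.3086 * h
= 0.3086 * 207
= 63.8802 mGal

63.8802


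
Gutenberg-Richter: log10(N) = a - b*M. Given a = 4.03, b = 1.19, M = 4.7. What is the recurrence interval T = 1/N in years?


log10(N) = 4.03 - 1.19*4.7 = -1.563
N = 10^-1.563 = 0.027353
T = 1/N = 1/0.027353 = 36.5595 years

36.5595


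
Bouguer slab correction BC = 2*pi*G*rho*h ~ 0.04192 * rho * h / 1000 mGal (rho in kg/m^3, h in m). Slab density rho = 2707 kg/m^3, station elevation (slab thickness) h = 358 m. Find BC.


BC = 0.04192 * rho * h / 1000
= 0.04192 * 2707 * 358 / 1000
= 40.6249 mGal

40.6249


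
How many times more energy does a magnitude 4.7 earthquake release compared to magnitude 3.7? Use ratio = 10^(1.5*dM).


M2 - M1 = 4.7 - 3.7 = 1.0
1.5 * 1.0 = 1.5
ratio = 10^1.5 = 31.62

31.62


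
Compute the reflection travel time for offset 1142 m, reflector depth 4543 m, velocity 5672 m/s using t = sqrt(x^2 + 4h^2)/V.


x^2 + 4h^2 = 1142^2 + 4*4543^2 = 1304164 + 82555396 = 83859560
sqrt(83859560) = 9157.4866
t = 9157.4866 / 5672 = 1.6145 s

1.6145


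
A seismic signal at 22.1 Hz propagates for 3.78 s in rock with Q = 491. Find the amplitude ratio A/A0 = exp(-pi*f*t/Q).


pi*f*t/Q = pi*22.1*3.78/491 = 0.534506
A/A0 = exp(-0.534506) = 0.585959

0.585959


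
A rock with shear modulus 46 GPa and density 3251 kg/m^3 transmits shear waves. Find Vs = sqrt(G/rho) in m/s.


Convert G to Pa: G = 46e9 Pa
Compute G/rho = 46e9 / 3251 = 14149492.4639
Vs = sqrt(14149492.4639) = 3761.58 m/s

3761.58


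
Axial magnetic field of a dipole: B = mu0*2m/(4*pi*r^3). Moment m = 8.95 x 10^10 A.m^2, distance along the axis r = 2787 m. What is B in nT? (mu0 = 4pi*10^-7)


m = 8.95 x 10^10 = 89500000000 A.m^2
2m = 179000000000 A.m^2
r^3 = 2787^3 = 21647657403
B = (4pi*10^-7) * 179000000000 / (4*pi * 21647657403) * 1e9
= 224938.033997 / 272032485858.77 * 1e9
= 826.8793 nT

826.8793


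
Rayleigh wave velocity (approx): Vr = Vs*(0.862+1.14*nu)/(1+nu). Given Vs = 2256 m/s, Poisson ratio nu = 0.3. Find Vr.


Numerator factor = 0.862 + 1.14*0.3 = 1.204
Denominator = 1 + 0.3 = 1.3
Vr = 2256 * 1.204 / 1.3 = 2089.4 m/s

2089.4


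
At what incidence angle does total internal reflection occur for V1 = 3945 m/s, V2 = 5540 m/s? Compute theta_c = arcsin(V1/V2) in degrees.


V1/V2 = 3945/5540 = 0.712094
theta_c = arcsin(0.712094) = 45.4055 degrees

45.4055


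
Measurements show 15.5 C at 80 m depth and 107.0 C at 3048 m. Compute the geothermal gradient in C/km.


dT = 107.0 - 15.5 = 91.5 C
dz = 3048 - 80 = 2968 m
gradient = dT/dz * 1000 = 91.5/2968 * 1000 = 30.8288 C/km

30.8288


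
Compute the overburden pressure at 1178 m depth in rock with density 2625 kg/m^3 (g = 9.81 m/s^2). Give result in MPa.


P = rho * g * z / 1e6
= 2625 * 9.81 * 1178 / 1e6
= 30334972.5 / 1e6
= 30.335 MPa

30.335


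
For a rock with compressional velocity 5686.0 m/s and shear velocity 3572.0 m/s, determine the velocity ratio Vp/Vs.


Vp/Vs = 5686.0 / 3572.0
= 1.5918

1.5918


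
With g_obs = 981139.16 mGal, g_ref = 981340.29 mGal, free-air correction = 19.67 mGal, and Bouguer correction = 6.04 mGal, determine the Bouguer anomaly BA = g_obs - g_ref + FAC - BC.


BA = g_obs - g_ref + FAC - BC
= 981139.16 - 981340.29 + 19.67 - 6.04
= -187.5 mGal

-187.5


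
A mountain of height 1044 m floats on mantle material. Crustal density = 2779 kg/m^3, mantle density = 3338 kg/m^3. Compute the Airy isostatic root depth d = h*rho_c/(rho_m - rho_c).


rho_m - rho_c = 3338 - 2779 = 559
d = 1044 * 2779 / 559
= 2901276 / 559
= 5190.12 m

5190.12


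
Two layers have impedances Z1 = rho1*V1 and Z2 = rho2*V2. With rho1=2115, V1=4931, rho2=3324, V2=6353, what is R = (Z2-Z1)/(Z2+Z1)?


Z1 = 2115 * 4931 = 10429065
Z2 = 3324 * 6353 = 21117372
R = (21117372 - 10429065) / (21117372 + 10429065) = 10688307 / 31546437 = 0.3388

0.3388


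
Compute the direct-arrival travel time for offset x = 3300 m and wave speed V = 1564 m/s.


t = x / V
= 3300 / 1564
= 2.11 s

2.11


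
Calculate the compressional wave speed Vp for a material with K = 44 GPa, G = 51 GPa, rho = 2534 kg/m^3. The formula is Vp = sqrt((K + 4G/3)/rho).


First compute the effective modulus:
K + 4G/3 = 44e9 + 4*51e9/3 = 112000000000.0 Pa
Then divide by density:
112000000000.0 / 2534 = 44198895.0276 Pa/(kg/m^3)
Take the square root:
Vp = sqrt(44198895.0276) = 6648.22 m/s

6648.22


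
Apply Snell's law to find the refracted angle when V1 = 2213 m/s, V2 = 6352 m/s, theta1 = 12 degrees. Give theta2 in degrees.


sin(theta1) = sin(12 deg) = 0.207912
sin(theta2) = V2/V1 * sin(theta1) = 6352/2213 * 0.207912 = 0.596771
theta2 = arcsin(0.596771) = 36.639 degrees

36.639


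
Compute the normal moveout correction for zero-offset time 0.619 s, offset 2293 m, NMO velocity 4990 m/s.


x/Vnmo = 2293/4990 = 0.459519
(x/Vnmo)^2 = 0.211158
t0^2 = 0.383161
sqrt(0.383161 + 0.211158) = 0.770921
dt = 0.770921 - 0.619 = 0.151921

0.151921


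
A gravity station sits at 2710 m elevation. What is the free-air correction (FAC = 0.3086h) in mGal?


FAC = 0.3086 * h
= 0.3086 * 2710
= 836.306 mGal

836.306


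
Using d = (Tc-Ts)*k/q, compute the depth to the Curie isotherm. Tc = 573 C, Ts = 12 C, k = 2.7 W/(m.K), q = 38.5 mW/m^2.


T_Curie - T_surf = 573 - 12 = 561 C
Convert q to W/m^2: 38.5 mW/m^2 = 0.0385 W/m^2
d = 561 * 2.7 / 0.0385 = 39342.86 m

39342.86


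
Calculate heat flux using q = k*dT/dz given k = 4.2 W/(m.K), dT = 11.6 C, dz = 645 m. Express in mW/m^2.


q = k * dT / dz * 1000
= 4.2 * 11.6 / 645 * 1000
= 0.075535 * 1000
= 75.5349 mW/m^2

75.5349


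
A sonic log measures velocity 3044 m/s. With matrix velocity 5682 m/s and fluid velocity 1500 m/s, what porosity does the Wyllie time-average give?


1/V - 1/Vm = 1/3044 - 1/5682 = 0.00015252
1/Vf - 1/Vm = 1/1500 - 1/5682 = 0.00049067
phi = 0.00015252 / 0.00049067 = 0.3108

0.3108


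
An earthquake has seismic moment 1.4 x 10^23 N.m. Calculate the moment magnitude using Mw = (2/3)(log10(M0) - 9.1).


log10(M0) = log10(1.4 x 10^23) = 23.1461
Mw = 2/3 * (23.1461 - 9.1)
= 2/3 * 14.0461
= 9.36

9.36


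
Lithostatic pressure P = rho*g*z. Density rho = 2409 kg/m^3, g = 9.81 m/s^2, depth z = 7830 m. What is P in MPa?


P = rho * g * z / 1e6
= 2409 * 9.81 * 7830 / 1e6
= 185040830.7 / 1e6
= 185.0408 MPa

185.0408


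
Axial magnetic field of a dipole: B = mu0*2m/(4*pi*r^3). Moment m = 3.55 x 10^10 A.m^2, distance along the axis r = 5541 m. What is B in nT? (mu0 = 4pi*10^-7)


m = 3.55 x 10^10 = 35500000000 A.m^2
2m = 71000000000 A.m^2
r^3 = 5541^3 = 170123555421
B = (4pi*10^-7) * 71000000000 / (4*pi * 170123555421) * 1e9
= 89221.231362 / 2137835647652.76 * 1e9
= 41.7344 nT

41.7344


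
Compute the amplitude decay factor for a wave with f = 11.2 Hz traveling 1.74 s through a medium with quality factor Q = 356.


pi*f*t/Q = pi*11.2*1.74/356 = 0.171976
A/A0 = exp(-0.171976) = 0.842

0.842


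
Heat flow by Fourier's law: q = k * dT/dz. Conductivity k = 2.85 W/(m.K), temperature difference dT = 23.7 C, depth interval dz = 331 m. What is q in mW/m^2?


q = k * dT / dz * 1000
= 2.85 * 23.7 / 331 * 1000
= 0.204063 * 1000
= 204.0634 mW/m^2

204.0634


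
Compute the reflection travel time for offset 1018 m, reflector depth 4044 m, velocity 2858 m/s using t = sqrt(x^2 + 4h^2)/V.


x^2 + 4h^2 = 1018^2 + 4*4044^2 = 1036324 + 65415744 = 66452068
sqrt(66452068) = 8151.8138
t = 8151.8138 / 2858 = 2.8523 s

2.8523


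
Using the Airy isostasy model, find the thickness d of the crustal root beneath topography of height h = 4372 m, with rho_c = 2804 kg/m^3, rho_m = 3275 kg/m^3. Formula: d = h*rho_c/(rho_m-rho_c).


rho_m - rho_c = 3275 - 2804 = 471
d = 4372 * 2804 / 471
= 12259088 / 471
= 26027.79 m

26027.79


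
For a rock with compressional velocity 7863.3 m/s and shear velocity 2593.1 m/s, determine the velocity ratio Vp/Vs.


Vp/Vs = 7863.3 / 2593.1
= 3.0324

3.0324


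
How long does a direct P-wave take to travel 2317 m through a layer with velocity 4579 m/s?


t = x / V
= 2317 / 4579
= 0.506 s

0.506


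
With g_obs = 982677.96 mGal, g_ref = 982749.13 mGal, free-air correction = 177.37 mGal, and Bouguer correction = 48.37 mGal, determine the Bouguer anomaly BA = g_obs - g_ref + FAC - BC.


BA = g_obs - g_ref + FAC - BC
= 982677.96 - 982749.13 + 177.37 - 48.37
= 57.83 mGal

57.83


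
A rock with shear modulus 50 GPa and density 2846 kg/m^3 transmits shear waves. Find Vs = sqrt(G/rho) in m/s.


Convert G to Pa: G = 50e9 Pa
Compute G/rho = 50e9 / 2846 = 17568517.2171
Vs = sqrt(17568517.2171) = 4191.48 m/s

4191.48


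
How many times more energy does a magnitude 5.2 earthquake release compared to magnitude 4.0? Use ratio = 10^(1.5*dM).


M2 - M1 = 5.2 - 4.0 = 1.2
1.5 * 1.2 = 1.8
ratio = 10^1.8 = 63.1

63.1


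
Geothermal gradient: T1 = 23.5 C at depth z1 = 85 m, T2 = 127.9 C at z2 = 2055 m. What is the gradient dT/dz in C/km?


dT = 127.9 - 23.5 = 104.4 C
dz = 2055 - 85 = 1970 m
gradient = dT/dz * 1000 = 104.4/1970 * 1000 = 52.9949 C/km

52.9949


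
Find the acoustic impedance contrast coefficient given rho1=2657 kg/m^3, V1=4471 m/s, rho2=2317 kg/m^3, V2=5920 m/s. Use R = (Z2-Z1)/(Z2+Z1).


Z1 = 2657 * 4471 = 11879447
Z2 = 2317 * 5920 = 13716640
R = (13716640 - 11879447) / (13716640 + 11879447) = 1837193 / 25596087 = 0.0718

0.0718


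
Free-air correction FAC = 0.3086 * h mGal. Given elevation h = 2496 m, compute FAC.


FAC = 0.3086 * h
= 0.3086 * 2496
= 770.2656 mGal

770.2656


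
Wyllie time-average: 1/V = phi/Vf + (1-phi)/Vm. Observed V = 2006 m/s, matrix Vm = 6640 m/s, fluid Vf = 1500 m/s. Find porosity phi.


1/V - 1/Vm = 1/2006 - 1/6640 = 0.0003479
1/Vf - 1/Vm = 1/1500 - 1/6640 = 0.00051606
phi = 0.0003479 / 0.00051606 = 0.6741

0.6741


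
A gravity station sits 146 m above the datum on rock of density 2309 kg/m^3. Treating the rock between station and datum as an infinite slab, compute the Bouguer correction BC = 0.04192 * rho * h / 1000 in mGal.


BC = 0.04192 * rho * h / 1000
= 0.04192 * 2309 * 146 / 1000
= 14.1318 mGal

14.1318


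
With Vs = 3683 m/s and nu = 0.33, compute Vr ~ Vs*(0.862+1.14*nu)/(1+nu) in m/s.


Numerator factor = 0.862 + 1.14*0.33 = 1.2382
Denominator = 1 + 0.33 = 1.33
Vr = 3683 * 1.2382 / 1.33 = 3428.79 m/s

3428.79


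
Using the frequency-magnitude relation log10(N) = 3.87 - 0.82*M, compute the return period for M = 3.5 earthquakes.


log10(N) = 3.87 - 0.82*3.5 = 1.0
N = 10^1.0 = 10.0
T = 1/N = 1/10.0 = 0.1 years

0.1


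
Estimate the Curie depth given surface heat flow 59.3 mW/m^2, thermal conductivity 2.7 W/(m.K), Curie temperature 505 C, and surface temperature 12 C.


T_Curie - T_surf = 505 - 12 = 493 C
Convert q to W/m^2: 59.3 mW/m^2 = 0.0593 W/m^2
d = 493 * 2.7 / 0.0593 = 22446.88 m

22446.88
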